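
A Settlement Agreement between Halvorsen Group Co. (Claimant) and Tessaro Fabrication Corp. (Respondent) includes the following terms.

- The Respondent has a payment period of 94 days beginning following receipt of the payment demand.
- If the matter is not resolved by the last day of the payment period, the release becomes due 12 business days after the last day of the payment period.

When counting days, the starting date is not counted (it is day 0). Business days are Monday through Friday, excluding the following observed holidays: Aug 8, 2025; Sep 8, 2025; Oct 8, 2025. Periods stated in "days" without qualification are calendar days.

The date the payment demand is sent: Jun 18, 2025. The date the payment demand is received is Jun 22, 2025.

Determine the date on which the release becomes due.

The last day of the payment period: Jun 22, 2025 + 94 days = Sep 24, 2025.
From Wednesday, Sep 24, 2025, 12 business days (Sep 25, Sep 26, Sep 29, Sep 30, …, Oct 9, Oct 10, Oct 13, skipping weekends and the listed holiday on Oct 8) brings us to Monday, Oct 13, 2025, which is the date on which the release becomes due.

Oct 13, 2025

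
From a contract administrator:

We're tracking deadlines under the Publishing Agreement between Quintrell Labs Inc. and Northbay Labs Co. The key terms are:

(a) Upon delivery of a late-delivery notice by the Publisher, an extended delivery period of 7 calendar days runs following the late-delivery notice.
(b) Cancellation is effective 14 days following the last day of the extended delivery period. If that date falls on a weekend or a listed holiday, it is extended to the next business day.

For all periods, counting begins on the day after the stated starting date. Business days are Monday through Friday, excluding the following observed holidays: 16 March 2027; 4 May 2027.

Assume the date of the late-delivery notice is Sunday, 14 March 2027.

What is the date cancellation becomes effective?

5 April 2027

The last day of the extended delivery period: 14 March 2027 + 7 days = 21 March 2027.
The date cancellation becomes effective: 21 March 2027 + 14 days = 4 April 2027. That falls on a Sunday, so it rolls to the next business day, Monday, 5 April 2027.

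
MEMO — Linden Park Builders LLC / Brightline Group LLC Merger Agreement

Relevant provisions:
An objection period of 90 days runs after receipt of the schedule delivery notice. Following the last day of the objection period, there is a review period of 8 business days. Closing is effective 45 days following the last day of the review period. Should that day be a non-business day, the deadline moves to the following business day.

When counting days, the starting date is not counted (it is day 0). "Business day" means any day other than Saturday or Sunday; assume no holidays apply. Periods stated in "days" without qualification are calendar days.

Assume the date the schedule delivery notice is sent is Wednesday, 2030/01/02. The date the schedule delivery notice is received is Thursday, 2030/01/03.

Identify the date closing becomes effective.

2030/05/30

The last day of the objection period: 90 calendar days after 2030/01/03 is 2030/04/03.
From Wednesday, 2030/04/03, 8 business days (Apr 4, Apr 5, Apr 8, Apr 9, Apr 10, Apr 11, Apr 12, Apr 15, skipping weekends) brings us to Monday, 2030/04/15, which is the last day of the review period.
Adding 45 calendar days to 2030/04/15 gives 2030/05/30, which is the date closing becomes effective. 2030/05/30 is a Thursday, so no roll-forward applies.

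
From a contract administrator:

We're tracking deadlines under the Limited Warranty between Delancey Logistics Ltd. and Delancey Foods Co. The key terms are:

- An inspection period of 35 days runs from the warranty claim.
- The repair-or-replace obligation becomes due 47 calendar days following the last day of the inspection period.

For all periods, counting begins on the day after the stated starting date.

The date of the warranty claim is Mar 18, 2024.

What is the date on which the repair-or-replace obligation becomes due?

The last day of the inspection period: Mar 18, 2024 + 35 days = Apr 22, 2024.
Adding 47 calendar days to Apr 22, 2024 gives Jun 8, 2024, which is the date on which the repair-or-replace obligation becomes due.

Jun 8, 2024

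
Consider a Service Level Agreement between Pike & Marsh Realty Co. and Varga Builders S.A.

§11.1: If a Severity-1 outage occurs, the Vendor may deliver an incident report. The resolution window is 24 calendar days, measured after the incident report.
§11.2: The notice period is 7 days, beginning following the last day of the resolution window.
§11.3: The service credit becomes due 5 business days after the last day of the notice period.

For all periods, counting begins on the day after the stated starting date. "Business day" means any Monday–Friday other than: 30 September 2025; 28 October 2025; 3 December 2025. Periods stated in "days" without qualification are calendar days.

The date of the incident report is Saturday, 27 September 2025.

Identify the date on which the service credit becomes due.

The last day of the resolution window: 27 September 2025 + 24 days = 21 October 2025.
Adding 7 calendar days to 21 October 2025 gives 28 October 2025, which is the last day of the notice period.
The date on which the service credit becomes due: 5 business days after Tuesday, 28 October 2025, skipping weekends — Oct 29, Oct 30, Oct 31, Nov 3, Nov 4 — lands on Tuesday, 4 November 2025.

4 November 2025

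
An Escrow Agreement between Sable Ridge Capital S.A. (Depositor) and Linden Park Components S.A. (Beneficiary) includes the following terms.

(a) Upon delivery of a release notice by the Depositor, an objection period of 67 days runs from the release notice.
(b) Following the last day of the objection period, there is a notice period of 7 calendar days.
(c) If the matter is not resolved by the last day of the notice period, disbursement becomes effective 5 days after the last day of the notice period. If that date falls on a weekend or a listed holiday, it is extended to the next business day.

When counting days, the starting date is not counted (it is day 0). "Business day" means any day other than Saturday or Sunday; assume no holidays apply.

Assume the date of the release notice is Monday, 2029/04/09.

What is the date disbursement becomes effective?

The last day of the objection period: 67 calendar days after 2029/04/09 is 2029/06/15.
The last day of the notice period: 2029/06/15 + 7 days = 2029/06/22.
Adding 5 calendar days to 2029/06/22 gives 2029/06/27, which is the date disbursement becomes effective. 2029/06/27 is a Wednesday, so no roll-forward applies.

2029/06/27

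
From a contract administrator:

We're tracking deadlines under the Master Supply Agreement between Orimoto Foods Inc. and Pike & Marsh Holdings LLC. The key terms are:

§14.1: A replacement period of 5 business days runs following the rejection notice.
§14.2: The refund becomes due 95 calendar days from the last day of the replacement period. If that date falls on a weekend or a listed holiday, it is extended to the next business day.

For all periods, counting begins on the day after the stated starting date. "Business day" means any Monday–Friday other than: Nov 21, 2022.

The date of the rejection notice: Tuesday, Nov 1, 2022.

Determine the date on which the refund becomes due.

Feb 13, 2023

From Tuesday, Nov 1, 2022, 5 business days (Nov 2, Nov 3, Nov 4, Nov 7, Nov 8, skipping weekends) brings us to Tuesday, Nov 8, 2022, which is the last day of the replacement period.
The date on which the refund becomes due: Nov 8, 2022 + 95 days = Feb 11, 2023. That falls on a Saturday, so it rolls to the next business day, Monday, Feb 13, 2023.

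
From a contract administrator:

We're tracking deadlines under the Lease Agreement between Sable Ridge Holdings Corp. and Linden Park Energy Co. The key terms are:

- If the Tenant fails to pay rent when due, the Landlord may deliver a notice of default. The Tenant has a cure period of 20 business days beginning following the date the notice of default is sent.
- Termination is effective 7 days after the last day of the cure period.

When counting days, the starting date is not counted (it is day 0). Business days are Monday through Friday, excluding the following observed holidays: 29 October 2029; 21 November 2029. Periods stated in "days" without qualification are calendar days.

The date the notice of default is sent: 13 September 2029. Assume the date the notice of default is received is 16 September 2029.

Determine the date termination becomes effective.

18 October 2029

The last day of the cure period: counting 20 business days from Thursday, 13 September 2029 (Sep 14, Sep 17, Sep 18, Sep 19, …, Oct 9, Oct 10, Oct 11, skipping weekends) reaches Thursday, 11 October 2029.
The date termination becomes effective: 11 October 2029 + 7 days = 18 October 2029.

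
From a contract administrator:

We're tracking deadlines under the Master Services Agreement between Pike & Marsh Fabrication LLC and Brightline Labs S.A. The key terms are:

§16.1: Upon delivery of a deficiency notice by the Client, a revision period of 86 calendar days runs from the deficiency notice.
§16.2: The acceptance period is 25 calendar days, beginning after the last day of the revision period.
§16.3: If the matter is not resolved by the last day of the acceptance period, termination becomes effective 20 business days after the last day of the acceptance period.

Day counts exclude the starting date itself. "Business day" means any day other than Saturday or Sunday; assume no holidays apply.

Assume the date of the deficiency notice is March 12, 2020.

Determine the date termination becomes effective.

July 29, 2020

The last day of the revision period: March 12, 2020 + 86 days = June 6, 2020.
The last day of the acceptance period: June 6, 2020 + 25 days = July 1, 2020.
The date termination becomes effective: 20 business days after Wednesday, July 1, 2020, skipping weekends — Jul 2, Jul 3, Jul 6, Jul 7, …, Jul 27, Jul 28, Jul 29 — lands on Wednesday, July 29, 2020.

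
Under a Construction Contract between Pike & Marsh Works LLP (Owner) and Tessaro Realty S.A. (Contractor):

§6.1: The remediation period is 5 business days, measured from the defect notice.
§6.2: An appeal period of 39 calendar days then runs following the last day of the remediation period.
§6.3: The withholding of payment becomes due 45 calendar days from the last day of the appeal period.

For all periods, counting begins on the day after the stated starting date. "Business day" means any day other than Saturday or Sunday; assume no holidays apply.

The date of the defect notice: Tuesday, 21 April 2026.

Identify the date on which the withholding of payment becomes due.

The last day of the remediation period: 5 business days after Tuesday, 21 April 2026, skipping weekends — Apr 22, Apr 23, Apr 24, Apr 27, Apr 28 — lands on Tuesday, 28 April 2026.
The last day of the appeal period: 28 April 2026 + 39 days = 6 June 2026.
Adding 45 calendar days to 6 June 2026 gives 21 July 2026, which is the date on which the withholding of payment becomes due.

21 July 2026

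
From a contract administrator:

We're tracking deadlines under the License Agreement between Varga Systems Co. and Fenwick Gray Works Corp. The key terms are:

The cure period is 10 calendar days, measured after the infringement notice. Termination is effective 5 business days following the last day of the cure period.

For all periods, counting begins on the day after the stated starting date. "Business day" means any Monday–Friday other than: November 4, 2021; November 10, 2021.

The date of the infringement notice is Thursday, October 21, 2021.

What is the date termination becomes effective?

Adding 10 calendar days to October 21, 2021 gives October 31, 2021, which is the last day of the cure period.
The date termination becomes effective: 5 business days after Sunday, October 31, 2021, skipping weekends and the listed holiday on Nov 4 — Nov 1, Nov 2, Nov 3, Nov 5, Nov 8 — lands on Monday, November 8, 2021.

November 8, 2021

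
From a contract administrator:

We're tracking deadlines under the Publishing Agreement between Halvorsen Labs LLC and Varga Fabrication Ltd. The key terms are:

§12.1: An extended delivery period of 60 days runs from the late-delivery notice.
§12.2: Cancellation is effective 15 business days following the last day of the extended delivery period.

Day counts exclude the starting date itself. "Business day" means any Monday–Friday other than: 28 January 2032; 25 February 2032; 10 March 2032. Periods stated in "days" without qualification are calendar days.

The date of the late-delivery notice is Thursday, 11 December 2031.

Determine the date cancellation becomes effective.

The last day of the extended delivery period: 11 December 2031 + 60 days = 9 February 2032.
From Monday, 9 February 2032, 15 business days (Feb 10, Feb 11, Feb 12, Feb 13, …, Feb 27, Mar 1, Mar 2, skipping weekends and the listed holiday on Feb 25) brings us to Tuesday, 2 March 2032, which is the date cancellation becomes effective.

2 March 2032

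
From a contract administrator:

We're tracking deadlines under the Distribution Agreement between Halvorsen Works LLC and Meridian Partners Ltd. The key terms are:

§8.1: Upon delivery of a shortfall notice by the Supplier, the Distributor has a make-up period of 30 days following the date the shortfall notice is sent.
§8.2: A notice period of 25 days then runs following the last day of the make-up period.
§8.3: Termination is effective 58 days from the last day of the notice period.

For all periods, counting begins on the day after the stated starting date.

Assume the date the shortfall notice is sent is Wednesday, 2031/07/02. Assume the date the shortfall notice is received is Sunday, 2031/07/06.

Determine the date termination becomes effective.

2031/10/23

Adding 30 calendar days to 2031/07/02 gives 2031/08/01, which is the last day of the make-up period.
The last day of the notice period: 25 calendar days after 2031/08/01 is 2031/08/26.
The date termination becomes effective: 58 calendar days after 2031/08/26 is 2031/10/23.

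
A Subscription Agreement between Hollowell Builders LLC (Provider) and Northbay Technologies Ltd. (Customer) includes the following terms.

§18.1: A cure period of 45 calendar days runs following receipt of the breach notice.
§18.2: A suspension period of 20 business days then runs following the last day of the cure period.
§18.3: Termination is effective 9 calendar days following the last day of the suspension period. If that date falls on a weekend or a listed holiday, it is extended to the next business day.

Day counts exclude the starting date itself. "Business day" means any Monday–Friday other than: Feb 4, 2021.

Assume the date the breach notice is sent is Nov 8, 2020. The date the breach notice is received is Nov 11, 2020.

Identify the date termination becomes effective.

Feb 1, 2021

The last day of the cure period: 45 calendar days after Nov 11, 2020 is Dec 26, 2020.
From Saturday, Dec 26, 2020, 20 business days (Dec 28, Dec 29, Dec 30, Dec 31, …, Jan 20, Jan 21, Jan 22, skipping weekends) brings us to Friday, Jan 22, 2021, which is the last day of the suspension period.
Adding 9 calendar days to Jan 22, 2021 gives Jan 31, 2021, which is the date termination becomes effective. That falls on a Sunday, so it rolls to the next business day, Monday, Feb 1, 2021.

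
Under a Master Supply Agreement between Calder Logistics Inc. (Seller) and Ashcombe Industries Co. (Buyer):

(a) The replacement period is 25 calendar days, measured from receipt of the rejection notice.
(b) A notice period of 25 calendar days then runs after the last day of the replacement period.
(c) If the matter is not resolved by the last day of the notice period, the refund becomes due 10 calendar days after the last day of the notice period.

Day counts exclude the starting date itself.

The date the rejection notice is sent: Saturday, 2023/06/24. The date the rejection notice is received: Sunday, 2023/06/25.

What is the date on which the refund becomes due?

Adding 25 calendar days to 2023/06/25 gives 2023/07/20, which is the last day of the replacement period.
Adding 25 calendar days to 2023/07/20 gives 2023/08/14, which is the last day of the notice period.
The date on which the refund becomes due: 10 calendar days after 2023/08/14 is 2023/08/24.

2023/08/24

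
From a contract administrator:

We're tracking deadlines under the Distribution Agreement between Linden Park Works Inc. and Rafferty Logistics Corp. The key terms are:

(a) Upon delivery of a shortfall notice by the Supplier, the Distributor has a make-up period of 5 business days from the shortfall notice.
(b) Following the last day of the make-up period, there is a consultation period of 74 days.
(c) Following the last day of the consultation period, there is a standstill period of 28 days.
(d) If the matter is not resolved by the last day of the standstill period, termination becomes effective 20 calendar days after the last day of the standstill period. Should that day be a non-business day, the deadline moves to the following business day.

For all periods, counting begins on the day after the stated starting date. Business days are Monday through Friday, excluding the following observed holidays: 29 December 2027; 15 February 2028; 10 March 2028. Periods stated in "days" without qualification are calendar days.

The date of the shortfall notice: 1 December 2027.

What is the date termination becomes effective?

The last day of the make-up period: 5 business days after Wednesday, 1 December 2027, skipping weekends — Dec 2, Dec 3, Dec 6, Dec 7, Dec 8 — lands on Wednesday, 8 December 2027.
The last day of the consultation period: 8 December 2027 + 74 days = 20 February 2028.
The last day of the standstill period: 20 February 2028 + 28 days = 19 March 2028.
Adding 20 calendar days to 19 March 2028 gives 8 April 2028, which is the date termination becomes effective. That falls on a Saturday, so it rolls to the next business day, Monday, 10 April 2028.

10 April 2028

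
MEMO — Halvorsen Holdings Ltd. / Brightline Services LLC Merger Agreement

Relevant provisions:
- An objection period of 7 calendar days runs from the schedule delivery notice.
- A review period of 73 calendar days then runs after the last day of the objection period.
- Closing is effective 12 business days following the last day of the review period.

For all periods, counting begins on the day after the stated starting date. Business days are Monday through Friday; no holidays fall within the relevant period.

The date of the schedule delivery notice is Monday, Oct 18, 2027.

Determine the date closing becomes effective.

The last day of the objection period: 7 calendar days after Oct 18, 2027 is Oct 25, 2027.
The last day of the review period: 73 calendar days after Oct 25, 2027 is Jan 6, 2028.
From Thursday, Jan 6, 2028, 12 business days (Jan 7, Jan 10, Jan 11, Jan 12, …, Jan 20, Jan 21, Jan 24, skipping weekends) brings us to Monday, Jan 24, 2028, which is the date closing becomes effective.

Jan 24, 2028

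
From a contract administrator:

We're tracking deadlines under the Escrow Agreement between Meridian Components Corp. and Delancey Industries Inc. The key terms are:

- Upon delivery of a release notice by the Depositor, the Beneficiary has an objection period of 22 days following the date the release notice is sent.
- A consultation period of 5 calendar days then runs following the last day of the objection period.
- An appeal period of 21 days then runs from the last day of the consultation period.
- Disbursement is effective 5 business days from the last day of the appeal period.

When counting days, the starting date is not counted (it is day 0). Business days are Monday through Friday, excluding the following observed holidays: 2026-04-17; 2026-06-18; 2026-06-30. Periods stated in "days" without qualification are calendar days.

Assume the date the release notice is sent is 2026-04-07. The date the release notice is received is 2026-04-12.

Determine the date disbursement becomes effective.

2026-06-01

The last day of the objection period: 22 calendar days after 2026-04-07 is 2026-04-29.
The last day of the consultation period: 2026-04-29 + 5 days = 2026-05-04.
The last day of the appeal period: 2026-05-04 + 21 days = 2026-05-25.
From Monday, 2026-05-25, 5 business days (May 26, May 27, May 28, May 29, Jun 1, skipping weekends) brings us to Monday, 2026-06-01, which is the date disbursement becomes effective.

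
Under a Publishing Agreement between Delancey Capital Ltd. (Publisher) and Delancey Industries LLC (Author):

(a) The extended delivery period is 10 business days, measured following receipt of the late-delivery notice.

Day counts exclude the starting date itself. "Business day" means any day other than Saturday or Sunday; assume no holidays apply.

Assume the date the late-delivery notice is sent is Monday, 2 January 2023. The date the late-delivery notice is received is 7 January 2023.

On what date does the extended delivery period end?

The last day of the extended delivery period: 10 business days after Saturday, 7 January 2023, skipping weekends — Jan 9, Jan 10, Jan 11, Jan 12, Jan 13, Jan 16, Jan 17, Jan 18, Jan 19, Jan 20 — lands on Friday, 20 January 2023.

20 January 2023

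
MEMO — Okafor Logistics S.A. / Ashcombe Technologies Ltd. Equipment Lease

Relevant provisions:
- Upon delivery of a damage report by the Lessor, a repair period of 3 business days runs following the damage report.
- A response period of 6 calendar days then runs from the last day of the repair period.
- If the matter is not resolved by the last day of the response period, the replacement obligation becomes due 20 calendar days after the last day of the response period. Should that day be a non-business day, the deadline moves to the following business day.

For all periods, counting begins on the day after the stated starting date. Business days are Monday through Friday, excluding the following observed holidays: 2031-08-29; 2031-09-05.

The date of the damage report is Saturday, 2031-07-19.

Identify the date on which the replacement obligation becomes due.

The last day of the repair period: 3 business days after Saturday, 2031-07-19, skipping weekends — Jul 21, Jul 22, Jul 23 — lands on Wednesday, 2031-07-23.
Adding 6 calendar days to 2031-07-23 gives 2031-07-29, which is the last day of the response period.
The date on which the replacement obligation becomes due: 20 calendar days after 2031-07-29 is 2031-08-18. 2031-08-18 is a Monday and is not a listed holiday, so no roll-forward applies.

2031-08-18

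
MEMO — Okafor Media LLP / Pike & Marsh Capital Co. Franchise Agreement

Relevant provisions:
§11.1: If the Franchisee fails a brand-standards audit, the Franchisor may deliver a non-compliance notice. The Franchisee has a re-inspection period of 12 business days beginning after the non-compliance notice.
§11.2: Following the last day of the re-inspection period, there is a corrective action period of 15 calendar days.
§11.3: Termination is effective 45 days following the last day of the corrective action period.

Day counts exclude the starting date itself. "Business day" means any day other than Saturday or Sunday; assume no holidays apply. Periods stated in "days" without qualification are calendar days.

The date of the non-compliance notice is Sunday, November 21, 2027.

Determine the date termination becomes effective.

February 5, 2028

From Sunday, November 21, 2027, 12 business days (Nov 22, Nov 23, Nov 24, Nov 25, …, Dec 3, Dec 6, Dec 7, skipping weekends) brings us to Tuesday, December 7, 2027, which is the last day of the re-inspection period.
The last day of the corrective action period: December 7, 2027 + 15 days = December 22, 2027.
The date termination becomes effective: December 22, 2027 + 45 days = February 5, 2028.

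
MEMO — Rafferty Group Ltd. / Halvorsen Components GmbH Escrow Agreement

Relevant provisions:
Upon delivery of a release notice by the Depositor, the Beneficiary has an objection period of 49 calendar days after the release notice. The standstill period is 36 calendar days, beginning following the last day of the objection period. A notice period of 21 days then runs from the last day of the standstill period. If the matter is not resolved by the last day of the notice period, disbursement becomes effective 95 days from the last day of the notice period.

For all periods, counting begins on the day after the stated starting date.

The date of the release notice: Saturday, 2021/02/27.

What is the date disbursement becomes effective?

The last day of the objection period: 49 calendar days after 2021/02/27 is 2021/04/17.
Adding 36 calendar days to 2021/04/17 gives 2021/05/23, which is the last day of the standstill period.
Adding 21 calendar days to 2021/05/23 gives 2021/06/13, which is the last day of the notice period.
Adding 95 calendar days to 2021/06/13 gives 2021/09/16, which is the date disbursement becomes effective.

2021/09/16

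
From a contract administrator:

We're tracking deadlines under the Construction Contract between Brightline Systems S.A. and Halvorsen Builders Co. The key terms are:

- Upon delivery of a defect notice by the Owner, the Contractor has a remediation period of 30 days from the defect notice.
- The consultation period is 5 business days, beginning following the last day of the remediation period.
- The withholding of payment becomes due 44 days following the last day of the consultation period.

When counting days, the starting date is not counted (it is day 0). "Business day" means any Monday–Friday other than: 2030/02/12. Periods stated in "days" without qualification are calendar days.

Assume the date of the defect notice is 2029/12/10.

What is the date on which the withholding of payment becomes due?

2030/03/01

Adding 30 calendar days to 2029/12/10 gives 2030/01/09, which is the last day of the remediation period.
The last day of the consultation period: 5 business days after Wednesday, 2030/01/09, skipping weekends — Jan 10, Jan 11, Jan 14, Jan 15, Jan 16 — lands on Wednesday, 2030/01/16.
The date on which the withholding of payment becomes due: 44 calendar days after 2030/01/16 is 2030/03/01.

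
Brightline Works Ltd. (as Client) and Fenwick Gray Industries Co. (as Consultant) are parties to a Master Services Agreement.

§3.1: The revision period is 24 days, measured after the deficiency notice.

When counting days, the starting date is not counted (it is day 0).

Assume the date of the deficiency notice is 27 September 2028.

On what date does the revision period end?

21 October 2028

Adding 24 calendar days to 27 September 2028 gives 21 October 2028, which is the last day of the revision period.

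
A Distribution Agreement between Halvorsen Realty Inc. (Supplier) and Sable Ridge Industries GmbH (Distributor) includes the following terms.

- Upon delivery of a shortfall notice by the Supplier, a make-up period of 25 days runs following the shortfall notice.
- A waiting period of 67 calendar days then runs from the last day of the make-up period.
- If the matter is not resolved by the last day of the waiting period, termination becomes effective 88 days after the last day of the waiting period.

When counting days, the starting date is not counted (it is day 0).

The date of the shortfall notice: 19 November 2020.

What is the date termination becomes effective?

The last day of the make-up period: 19 November 2020 + 25 days = 14 December 2020.
The last day of the waiting period: 67 calendar days after 14 December 2020 is 19 February 2021.
Adding 88 calendar days to 19 February 2021 gives 18 May 2021, which is the date termination becomes effective.

18 May 2021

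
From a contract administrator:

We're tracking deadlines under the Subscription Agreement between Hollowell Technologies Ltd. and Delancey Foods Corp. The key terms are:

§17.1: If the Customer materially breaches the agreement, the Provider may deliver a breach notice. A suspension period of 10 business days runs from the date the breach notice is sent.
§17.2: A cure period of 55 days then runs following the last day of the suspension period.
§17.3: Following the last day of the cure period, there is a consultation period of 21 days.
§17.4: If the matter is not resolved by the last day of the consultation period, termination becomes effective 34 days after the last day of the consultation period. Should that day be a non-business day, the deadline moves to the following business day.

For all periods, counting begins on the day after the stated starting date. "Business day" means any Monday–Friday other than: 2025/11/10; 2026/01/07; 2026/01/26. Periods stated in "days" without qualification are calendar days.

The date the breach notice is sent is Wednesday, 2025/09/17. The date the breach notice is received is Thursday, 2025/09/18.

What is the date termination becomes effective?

2026/01/19

The last day of the suspension period: 10 business days after Wednesday, 2025/09/17, skipping weekends — Sep 18, Sep 19, Sep 22, Sep 23, Sep 24, Sep 25, Sep 26, Sep 29, Sep 30, Oct 1 — lands on Wednesday, 2025/10/01.
The last day of the cure period: 2025/10/01 + 55 days = 2025/11/25.
The last day of the consultation period: 2025/11/25 + 21 days = 2025/12/16.
The date termination becomes effective: 2025/12/16 + 34 days = 2026/01/19. 2026/01/19 is a Monday and is not a listed holiday, so no roll-forward applies.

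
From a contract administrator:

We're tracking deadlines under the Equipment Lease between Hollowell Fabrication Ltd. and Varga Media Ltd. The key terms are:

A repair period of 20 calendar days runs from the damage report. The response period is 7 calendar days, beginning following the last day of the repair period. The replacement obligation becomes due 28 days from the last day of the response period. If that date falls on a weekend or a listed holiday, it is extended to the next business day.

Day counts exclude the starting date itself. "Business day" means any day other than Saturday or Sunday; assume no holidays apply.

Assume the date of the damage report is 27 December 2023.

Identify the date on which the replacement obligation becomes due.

20 February 2024

The last day of the repair period: 27 December 2023 + 20 days = 16 January 2024.
Adding 7 calendar days to 16 January 2024 gives 23 January 2024, which is the last day of the response period.
Adding 28 calendar days to 23 January 2024 gives 20 February 2024, which is the date on which the replacement obligation becomes due. 20 February 2024 is a Tuesday, so no roll-forward applies.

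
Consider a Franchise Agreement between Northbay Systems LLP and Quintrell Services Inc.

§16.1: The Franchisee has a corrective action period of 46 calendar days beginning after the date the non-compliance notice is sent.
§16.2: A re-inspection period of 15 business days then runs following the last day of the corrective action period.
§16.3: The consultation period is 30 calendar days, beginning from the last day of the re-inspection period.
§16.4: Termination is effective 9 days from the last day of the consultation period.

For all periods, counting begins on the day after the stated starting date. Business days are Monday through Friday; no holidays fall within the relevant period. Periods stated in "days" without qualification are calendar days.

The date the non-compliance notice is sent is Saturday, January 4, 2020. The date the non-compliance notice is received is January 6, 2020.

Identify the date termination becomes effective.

April 19, 2020

The last day of the corrective action period: January 4, 2020 + 46 days = February 19, 2020.
The last day of the re-inspection period: 15 business days after Wednesday, February 19, 2020, skipping weekends — Feb 20, Feb 21, Feb 24, Feb 25, …, Mar 9, Mar 10, Mar 11 — lands on Wednesday, March 11, 2020.
Adding 30 calendar days to March 11, 2020 gives April 10, 2020, which is the last day of the consultation period.
The date termination becomes effective: 9 calendar days after April 10, 2020 is April 19, 2020.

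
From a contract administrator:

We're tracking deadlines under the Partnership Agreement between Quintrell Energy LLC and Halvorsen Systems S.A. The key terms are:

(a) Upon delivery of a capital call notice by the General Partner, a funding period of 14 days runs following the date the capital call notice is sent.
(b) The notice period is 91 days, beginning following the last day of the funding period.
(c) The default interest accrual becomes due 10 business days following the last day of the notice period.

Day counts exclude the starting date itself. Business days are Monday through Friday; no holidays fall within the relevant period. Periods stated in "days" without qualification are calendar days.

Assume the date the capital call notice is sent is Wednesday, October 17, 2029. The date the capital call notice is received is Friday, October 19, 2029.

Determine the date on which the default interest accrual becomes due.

The last day of the funding period: 14 calendar days after October 17, 2029 is October 31, 2029.
Adding 91 calendar days to October 31, 2029 gives January 30, 2030, which is the last day of the notice period.
The date on which the default interest accrual becomes due: counting 10 business days from Wednesday, January 30, 2030 (Jan 31, Feb 1, Feb 4, Feb 5, Feb 6, Feb 7, Feb 8, Feb 11, Feb 12, Feb 13, skipping weekends) reaches Wednesday, February 13, 2030.

February 13, 2030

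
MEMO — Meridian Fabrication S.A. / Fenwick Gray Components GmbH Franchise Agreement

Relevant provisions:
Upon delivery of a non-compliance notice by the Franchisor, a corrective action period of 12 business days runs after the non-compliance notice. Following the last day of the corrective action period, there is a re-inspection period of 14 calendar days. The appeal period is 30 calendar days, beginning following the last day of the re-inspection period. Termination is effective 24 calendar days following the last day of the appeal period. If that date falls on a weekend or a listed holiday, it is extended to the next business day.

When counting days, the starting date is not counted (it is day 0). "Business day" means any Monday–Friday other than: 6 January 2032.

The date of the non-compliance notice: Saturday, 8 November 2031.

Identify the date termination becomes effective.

2 February 2032

The last day of the corrective action period: counting 12 business days from Saturday, 8 November 2031 (Nov 10, Nov 11, Nov 12, Nov 13, …, Nov 21, Nov 24, Nov 25, skipping weekends) reaches Tuesday, 25 November 2031.
The last day of the re-inspection period: 14 calendar days after 25 November 2031 is 9 December 2031.
The last day of the appeal period: 9 December 2031 + 30 days = 8 January 2032.
The date termination becomes effective: 24 calendar days after 8 January 2032 is 1 February 2032. That falls on a Sunday, so it rolls to the next business day, Monday, 2 February 2032.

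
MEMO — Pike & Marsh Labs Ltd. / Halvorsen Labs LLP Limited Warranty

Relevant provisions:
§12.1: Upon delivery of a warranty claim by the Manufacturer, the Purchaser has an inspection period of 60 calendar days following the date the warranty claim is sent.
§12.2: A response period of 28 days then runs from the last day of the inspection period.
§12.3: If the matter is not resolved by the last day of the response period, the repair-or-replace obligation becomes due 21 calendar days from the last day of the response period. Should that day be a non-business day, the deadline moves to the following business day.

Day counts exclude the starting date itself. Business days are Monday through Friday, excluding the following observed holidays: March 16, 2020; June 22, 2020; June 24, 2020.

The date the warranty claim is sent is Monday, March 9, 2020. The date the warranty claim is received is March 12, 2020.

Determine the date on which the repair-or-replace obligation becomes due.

The last day of the inspection period: 60 calendar days after March 9, 2020 is May 8, 2020.
The last day of the response period: May 8, 2020 + 28 days = June 5, 2020.
The date on which the repair-or-replace obligation becomes due: June 5, 2020 + 21 days = June 26, 2020. June 26, 2020 is a Friday and is not a listed holiday, so no roll-forward applies.

June 26, 2020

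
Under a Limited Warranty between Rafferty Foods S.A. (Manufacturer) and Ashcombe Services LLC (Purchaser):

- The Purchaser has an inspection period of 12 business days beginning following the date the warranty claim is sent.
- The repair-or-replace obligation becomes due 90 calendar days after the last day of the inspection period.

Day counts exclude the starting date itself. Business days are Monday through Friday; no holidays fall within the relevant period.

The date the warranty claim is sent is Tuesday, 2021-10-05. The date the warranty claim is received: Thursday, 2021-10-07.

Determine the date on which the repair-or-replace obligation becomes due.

The last day of the inspection period: 12 business days after Tuesday, 2021-10-05, skipping weekends — Oct 6, Oct 7, Oct 8, Oct 11, …, Oct 19, Oct 20, Oct 21 — lands on Thursday, 2021-10-21.
The date on which the repair-or-replace obligation becomes due: 2021-10-21 + 90 days = 2022-01-19.

2022-01-19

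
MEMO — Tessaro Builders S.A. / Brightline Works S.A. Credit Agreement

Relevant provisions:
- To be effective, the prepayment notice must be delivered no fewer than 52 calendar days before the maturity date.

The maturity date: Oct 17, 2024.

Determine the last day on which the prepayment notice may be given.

Counting back 52 calendar days from Oct 17, 2024 gives Aug 26, 2024.

Aug 26, 2024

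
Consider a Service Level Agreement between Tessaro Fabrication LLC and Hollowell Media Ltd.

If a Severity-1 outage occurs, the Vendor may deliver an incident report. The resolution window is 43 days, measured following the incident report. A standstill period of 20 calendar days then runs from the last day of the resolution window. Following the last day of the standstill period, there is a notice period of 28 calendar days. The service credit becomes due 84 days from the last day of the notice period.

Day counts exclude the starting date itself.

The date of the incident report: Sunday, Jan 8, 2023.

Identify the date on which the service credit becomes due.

Jul 2, 2023

Adding 43 calendar days to Jan 8, 2023 gives Feb 20, 2023, which is the last day of the resolution window.
The last day of the standstill period: Feb 20, 2023 + 20 days = Mar 12, 2023.
The last day of the notice period: Mar 12, 2023 + 28 days = Apr 9, 2023.
Adding 84 calendar days to Apr 9, 2023 gives Jul 2, 2023, which is the date on which the service credit becomes due.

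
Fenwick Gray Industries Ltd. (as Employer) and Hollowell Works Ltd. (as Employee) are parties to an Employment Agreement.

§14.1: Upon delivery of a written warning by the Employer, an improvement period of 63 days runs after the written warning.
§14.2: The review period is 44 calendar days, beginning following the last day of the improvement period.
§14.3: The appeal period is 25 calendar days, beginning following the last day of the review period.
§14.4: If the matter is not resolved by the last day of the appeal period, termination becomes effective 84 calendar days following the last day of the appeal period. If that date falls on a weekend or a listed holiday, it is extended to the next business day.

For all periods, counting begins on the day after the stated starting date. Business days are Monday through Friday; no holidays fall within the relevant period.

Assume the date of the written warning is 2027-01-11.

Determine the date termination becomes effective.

Adding 63 calendar days to 2027-01-11 gives 2027-03-15, which is the last day of the improvement period.
Adding 44 calendar days to 2027-03-15 gives 2027-04-28, which is the last day of the review period.
The last day of the appeal period: 25 calendar days after 2027-04-28 is 2027-05-23.
The date termination becomes effective: 2027-05-23 + 84 days = 2027-08-15. That falls on a Sunday, so it rolls to the next business day, Monday, 2027-08-16.

2027-08-16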